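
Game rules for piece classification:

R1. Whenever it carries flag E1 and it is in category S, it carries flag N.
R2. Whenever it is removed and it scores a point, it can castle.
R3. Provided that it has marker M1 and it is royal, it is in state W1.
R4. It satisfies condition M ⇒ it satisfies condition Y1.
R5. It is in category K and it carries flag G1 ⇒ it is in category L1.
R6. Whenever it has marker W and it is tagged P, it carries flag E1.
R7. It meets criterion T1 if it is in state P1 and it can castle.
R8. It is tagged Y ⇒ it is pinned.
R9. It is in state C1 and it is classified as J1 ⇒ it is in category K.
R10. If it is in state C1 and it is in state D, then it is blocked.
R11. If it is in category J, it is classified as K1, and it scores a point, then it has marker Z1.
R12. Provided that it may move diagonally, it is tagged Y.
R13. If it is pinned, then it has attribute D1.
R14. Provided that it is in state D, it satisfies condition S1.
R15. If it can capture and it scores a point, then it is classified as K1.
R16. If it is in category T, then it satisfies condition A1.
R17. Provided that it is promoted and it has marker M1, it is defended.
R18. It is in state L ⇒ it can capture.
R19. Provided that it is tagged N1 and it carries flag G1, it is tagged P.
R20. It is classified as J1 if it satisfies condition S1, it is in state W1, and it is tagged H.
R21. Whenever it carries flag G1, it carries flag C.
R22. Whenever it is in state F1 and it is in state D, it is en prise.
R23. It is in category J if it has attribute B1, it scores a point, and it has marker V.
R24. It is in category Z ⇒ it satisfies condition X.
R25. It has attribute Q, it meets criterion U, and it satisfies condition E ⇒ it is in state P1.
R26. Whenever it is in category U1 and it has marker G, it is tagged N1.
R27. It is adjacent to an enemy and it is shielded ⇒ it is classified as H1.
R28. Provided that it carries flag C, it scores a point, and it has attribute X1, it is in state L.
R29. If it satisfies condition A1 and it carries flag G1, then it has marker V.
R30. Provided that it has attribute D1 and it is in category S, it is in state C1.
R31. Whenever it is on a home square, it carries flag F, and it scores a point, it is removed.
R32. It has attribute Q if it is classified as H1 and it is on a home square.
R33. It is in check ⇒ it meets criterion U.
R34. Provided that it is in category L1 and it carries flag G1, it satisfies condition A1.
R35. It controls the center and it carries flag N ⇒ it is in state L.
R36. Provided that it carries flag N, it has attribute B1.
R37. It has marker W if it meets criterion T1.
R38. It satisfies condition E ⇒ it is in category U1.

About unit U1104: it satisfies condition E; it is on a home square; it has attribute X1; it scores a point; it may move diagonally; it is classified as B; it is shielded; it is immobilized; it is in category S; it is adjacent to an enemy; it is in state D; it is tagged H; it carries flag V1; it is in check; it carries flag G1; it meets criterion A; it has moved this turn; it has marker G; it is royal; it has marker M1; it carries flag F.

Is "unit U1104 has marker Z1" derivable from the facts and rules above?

By R3 (it has marker M1, it is royal): it is in state W1.
By R12 (it may move diagonally): it is tagged Y.
By R14 (it is in state D): it satisfies condition S1.
By R20 (it satisfies condition S1, it is in state W1, it is tagged H): it is classified as J1.
By R21 (it carries flag G1): it carries flag C.
By R27 (it is adjacent to an enemy, it is shielded): it is classified as H1.
By R28 (it carries flag C, it scores a point, it has attribute X1): it is in state L.
By R31 (it is on a home square, it carries flag F, it scores a point): it is removed.
By R32 (it is classified as H1, it is on a home square): it has attribute Q.
By R33 (it is in check): it meets criterion U.
By R38 (it satisfies condition E): it is in category U1.
By R2 (it is removed, it scores a point): it can castle.
By R8 (it is tagged Y): it is pinned.
By R13 (it is pinned): it has attribute D1.
By R18 (it is in state L): it can capture.
By R25 (it has attribute Q, it meets criterion U, it satisfies condition E): it is in state P1.
By R26 (it is in category U1, it has marker G): it is tagged N1.
By R30 (it has attribute D1, it is in category S): it is in state C1.
By R7 (it is in state P1, it can castle): it meets criterion T1.
By R9 (it is in state C1, it is classified as J1): it is in category K.
By R15 (it can capture, it scores a point): it is classified as K1.
By R19 (it is tagged N1, it carries flag G1): it is tagged P.
By R37 (it meets criterion T1): it has marker W.
By R5 (it is in category K, it carries flag G1): it is in category L1.
By R6 (it has marker W, it is tagged P): it carries flag E1.
By R34 (it is in category L1, it carries flag G1): it satisfies condition A1.
By R1 (it carries flag E1, it is in category S): it carries flag N.
By R29 (it satisfies condition A1, it carries flag G1): it has marker V.
By R36 (it carries flag N): it has attribute B1.
By R23 (it has attribute B1, it scores a point, it has marker V): it is in category J.
By R11 (it is in category J, it is classified as K1, it scores a point): it has marker Z1.

Yes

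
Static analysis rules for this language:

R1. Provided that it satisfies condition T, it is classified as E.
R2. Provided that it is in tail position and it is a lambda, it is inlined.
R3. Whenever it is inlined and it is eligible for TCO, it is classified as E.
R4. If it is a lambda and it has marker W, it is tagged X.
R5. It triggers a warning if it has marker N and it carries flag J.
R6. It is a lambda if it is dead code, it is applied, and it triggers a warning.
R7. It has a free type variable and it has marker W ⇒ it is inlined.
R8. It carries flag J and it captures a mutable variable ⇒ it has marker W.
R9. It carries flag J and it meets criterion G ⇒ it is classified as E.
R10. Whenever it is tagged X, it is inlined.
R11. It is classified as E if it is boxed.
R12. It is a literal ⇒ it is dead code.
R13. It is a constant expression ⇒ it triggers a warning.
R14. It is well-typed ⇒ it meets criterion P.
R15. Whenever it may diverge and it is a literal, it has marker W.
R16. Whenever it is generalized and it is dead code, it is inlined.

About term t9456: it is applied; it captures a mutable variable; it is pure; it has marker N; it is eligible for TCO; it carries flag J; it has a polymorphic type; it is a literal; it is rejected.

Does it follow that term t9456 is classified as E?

Yes

By R5 (it has marker N, it carries flag J): it triggers a warning.
By R8 (it carries flag J, it captures a mutable variable): it has marker W.
By R12 (it is a literal): it is dead code.
By R6 (it is dead code, it is applied, it triggers a warning): it is a lambda.
By R4 (it is a lambda, it has marker W): it is tagged X.
By R10 (it is tagged X): it is inlined.
By R3 (it is inlined, it is eligible for TCO): it is classified as E.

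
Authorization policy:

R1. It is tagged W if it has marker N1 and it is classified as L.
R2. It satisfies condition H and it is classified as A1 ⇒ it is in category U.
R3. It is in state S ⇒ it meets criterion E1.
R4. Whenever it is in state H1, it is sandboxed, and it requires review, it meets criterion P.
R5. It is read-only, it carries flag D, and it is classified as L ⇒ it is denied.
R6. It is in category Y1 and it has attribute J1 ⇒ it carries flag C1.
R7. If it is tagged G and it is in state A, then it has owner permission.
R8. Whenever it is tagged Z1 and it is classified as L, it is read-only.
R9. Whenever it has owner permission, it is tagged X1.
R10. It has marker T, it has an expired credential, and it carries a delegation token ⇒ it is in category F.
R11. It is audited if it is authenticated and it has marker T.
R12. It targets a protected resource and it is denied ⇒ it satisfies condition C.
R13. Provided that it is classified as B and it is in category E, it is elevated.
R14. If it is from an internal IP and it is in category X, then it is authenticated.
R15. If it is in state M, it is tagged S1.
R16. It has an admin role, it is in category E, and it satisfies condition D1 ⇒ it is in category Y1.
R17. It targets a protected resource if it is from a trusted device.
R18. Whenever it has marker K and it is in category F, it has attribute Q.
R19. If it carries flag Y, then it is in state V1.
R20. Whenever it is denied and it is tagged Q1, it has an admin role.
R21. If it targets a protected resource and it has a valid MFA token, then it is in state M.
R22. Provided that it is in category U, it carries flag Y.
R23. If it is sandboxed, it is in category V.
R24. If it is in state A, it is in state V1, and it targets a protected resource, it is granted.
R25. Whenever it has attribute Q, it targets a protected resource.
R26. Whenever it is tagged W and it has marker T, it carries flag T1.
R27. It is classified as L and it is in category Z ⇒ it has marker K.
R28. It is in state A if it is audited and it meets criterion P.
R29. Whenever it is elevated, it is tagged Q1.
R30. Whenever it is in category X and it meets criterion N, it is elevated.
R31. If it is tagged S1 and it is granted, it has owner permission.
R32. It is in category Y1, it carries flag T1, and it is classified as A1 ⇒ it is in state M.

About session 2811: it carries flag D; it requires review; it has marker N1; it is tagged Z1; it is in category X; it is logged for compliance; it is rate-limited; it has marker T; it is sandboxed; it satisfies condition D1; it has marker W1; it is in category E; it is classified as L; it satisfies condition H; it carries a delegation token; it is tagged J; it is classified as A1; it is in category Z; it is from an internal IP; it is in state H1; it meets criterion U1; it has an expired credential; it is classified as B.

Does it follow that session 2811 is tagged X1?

Yes

By R1 (it has marker N1, it is classified as L): it is tagged W.
By R2 (it satisfies condition H, it is classified as A1): it is in category U.
By R4 (it is in state H1, it is sandboxed, it requires review): it meets criterion P.
By R8 (it is tagged Z1, it is classified as L): it is read-only.
By R10 (it has marker T, it has an expired credential, it carries a delegation token): it is in category F.
By R13 (it is classified as B, it is in category E): it is elevated.
By R14 (it is from an internal IP, it is in category X): it is authenticated.
By R22 (it is in category U): it carries flag Y.
By R26 (it is tagged W, it has marker T): it carries flag T1.
By R27 (it is classified as L, it is in category Z): it has marker K.
By R29 (it is elevated): it is tagged Q1.
By R5 (it is read-only, it carries flag D, it is classified as L): it is denied.
By R11 (it is authenticated, it has marker T): it is audited.
By R18 (it has marker K, it is in category F): it has attribute Q.
By R19 (it carries flag Y): it is in state V1.
By R20 (it is denied, it is tagged Q1): it has an admin role.
By R25 (it has attribute Q): it targets a protected resource.
By R28 (it is audited, it meets criterion P): it is in state A.
By R16 (it has an admin role, it is in category E, it satisfies condition D1): it is in category Y1.
By R24 (it is in state A, it is in state V1, it targets a protected resource): it is granted.
By R32 (it is in category Y1, it carries flag T1, it is classified as A1): it is in state M.
By R15 (it is in state M): it is tagged S1.
By R31 (it is tagged S1, it is granted): it has owner permission.
By R9 (it has owner permission): it is tagged X1.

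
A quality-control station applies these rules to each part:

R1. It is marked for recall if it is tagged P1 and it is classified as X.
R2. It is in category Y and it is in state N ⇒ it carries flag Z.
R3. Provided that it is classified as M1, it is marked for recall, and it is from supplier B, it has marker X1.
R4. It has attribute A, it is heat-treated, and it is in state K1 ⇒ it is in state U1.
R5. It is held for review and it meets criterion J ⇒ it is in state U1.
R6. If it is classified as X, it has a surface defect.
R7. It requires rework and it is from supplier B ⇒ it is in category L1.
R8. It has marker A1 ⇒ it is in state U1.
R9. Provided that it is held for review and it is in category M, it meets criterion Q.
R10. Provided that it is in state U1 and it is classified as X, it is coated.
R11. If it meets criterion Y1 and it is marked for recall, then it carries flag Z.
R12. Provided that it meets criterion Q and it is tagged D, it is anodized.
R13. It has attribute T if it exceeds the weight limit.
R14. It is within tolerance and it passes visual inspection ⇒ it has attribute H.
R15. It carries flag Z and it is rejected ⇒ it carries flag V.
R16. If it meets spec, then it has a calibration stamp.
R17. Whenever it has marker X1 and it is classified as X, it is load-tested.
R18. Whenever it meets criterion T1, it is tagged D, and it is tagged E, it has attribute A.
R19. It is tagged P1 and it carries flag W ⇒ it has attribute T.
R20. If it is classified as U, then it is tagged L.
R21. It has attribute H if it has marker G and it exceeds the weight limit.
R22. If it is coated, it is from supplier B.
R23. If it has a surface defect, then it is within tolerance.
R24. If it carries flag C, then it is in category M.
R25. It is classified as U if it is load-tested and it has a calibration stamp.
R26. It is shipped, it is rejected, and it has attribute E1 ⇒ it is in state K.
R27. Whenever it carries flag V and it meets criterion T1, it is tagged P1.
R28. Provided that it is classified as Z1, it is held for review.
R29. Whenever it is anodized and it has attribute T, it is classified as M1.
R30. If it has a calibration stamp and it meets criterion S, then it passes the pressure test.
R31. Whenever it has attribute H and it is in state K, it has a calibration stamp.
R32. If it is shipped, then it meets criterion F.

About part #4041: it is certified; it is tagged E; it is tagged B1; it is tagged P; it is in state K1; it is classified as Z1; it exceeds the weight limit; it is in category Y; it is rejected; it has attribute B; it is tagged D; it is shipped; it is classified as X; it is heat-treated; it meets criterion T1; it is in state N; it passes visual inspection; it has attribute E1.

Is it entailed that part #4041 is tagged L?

Forward chaining from the given facts derives: carries flag Z, has a surface defect, has attribute T, carries flag V, has attribute A, is within tolerance, is in state K, is tagged P1, is held for review, meets criterion F, is marked for recall, is in state U1, is coated, has attribute H, is from supplier B, has a calibration stamp.
The only rule concluding "it is tagged L" is R20, which needs "it is classified as U"; that is never established.

No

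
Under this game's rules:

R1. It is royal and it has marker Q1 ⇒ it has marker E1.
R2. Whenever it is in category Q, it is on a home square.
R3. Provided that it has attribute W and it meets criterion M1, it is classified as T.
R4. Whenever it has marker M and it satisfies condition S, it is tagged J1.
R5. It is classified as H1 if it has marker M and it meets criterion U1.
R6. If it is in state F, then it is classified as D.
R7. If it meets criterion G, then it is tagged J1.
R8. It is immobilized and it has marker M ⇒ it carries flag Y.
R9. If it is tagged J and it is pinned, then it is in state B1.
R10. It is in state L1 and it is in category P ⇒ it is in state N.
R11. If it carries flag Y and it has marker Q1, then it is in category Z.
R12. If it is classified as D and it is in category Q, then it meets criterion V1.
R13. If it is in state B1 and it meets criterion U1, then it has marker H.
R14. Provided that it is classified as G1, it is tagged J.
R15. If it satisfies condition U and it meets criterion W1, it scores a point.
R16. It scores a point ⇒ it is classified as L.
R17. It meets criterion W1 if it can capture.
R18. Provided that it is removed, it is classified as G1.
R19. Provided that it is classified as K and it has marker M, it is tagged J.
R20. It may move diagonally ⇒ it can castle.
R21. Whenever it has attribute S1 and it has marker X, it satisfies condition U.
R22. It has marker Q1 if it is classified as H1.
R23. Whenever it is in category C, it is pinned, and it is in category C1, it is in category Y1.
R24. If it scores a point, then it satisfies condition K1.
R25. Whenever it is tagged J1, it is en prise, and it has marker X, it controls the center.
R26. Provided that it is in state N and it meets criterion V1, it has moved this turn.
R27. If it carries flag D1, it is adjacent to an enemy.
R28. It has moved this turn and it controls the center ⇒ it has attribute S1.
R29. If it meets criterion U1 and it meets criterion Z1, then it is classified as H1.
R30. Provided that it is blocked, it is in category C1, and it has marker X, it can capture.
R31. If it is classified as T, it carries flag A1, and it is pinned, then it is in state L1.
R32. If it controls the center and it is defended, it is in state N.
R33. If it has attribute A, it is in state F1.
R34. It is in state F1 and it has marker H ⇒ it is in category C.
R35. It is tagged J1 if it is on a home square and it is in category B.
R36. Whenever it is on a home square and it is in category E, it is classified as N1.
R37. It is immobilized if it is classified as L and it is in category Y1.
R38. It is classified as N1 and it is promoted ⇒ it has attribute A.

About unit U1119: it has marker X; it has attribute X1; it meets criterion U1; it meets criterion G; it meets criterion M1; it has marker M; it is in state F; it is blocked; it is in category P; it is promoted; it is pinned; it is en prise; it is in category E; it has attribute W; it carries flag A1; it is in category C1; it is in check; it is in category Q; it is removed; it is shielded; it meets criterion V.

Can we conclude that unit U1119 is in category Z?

Yes

By R2 (it is in category Q): it is on a home square.
By R3 (it has attribute W, it meets criterion M1): it is classified as T.
By R5 (it has marker M, it meets criterion U1): it is classified as H1.
By R6 (it is in state F): it is classified as D.
By R7 (it meets criterion G): it is tagged J1.
By R12 (it is classified as D, it is in category Q): it meets criterion V1.
By R18 (it is removed): it is classified as G1.
By R22 (it is classified as H1): it has marker Q1.
By R25 (it is tagged J1, it is en prise, it has marker X): it controls the center.
By R30 (it is blocked, it is in category C1, it has marker X): it can capture.
By R31 (it is classified as T, it carries flag A1, it is pinned): it is in state L1.
By R36 (it is on a home square, it is in category E): it is classified as N1.
By R38 (it is classified as N1, it is promoted): it has attribute A.
By R10 (it is in state L1, it is in category P): it is in state N.
By R14 (it is classified as G1): it is tagged J.
By R17 (it can capture): it meets criterion W1.
By R26 (it is in state N, it meets criterion V1): it has moved this turn.
By R28 (it has moved this turn, it controls the center): it has attribute S1.
By R33 (it has attribute A): it is in state F1.
By R9 (it is tagged J, it is pinned): it is in state B1.
By R13 (it is in state B1, it meets criterion U1): it has marker H.
By R21 (it has attribute S1, it has marker X): it satisfies condition U.
By R34 (it is in state F1, it has marker H): it is in category C.
By R15 (it satisfies condition U, it meets criterion W1): it scores a point.
By R16 (it scores a point): it is classified as L.
By R23 (it is in category C, it is pinned, it is in category C1): it is in category Y1.
By R37 (it is classified as L, it is in category Y1): it is immobilized.
By R8 (it is immobilized, it has marker M): it carries flag Y.
By R11 (it carries flag Y, it has marker Q1): it is in category Z.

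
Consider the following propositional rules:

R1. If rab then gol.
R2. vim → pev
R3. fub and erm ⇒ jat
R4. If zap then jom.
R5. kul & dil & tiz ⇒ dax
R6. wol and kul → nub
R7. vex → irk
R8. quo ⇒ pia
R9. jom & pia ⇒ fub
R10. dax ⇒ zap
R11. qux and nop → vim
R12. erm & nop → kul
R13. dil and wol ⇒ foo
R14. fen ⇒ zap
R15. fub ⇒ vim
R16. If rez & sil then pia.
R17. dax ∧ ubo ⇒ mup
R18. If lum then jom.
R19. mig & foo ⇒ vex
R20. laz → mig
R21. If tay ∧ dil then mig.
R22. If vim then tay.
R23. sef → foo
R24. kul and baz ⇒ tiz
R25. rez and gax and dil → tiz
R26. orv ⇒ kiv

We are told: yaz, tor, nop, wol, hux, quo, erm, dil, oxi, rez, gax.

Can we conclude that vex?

Yes

pia  (by R8: quo)
kul  (by R12: erm, nop)
foo  (by R13: dil, wol)
tiz  (by R25: rez, gax, dil)
dax  (by R5: kul, dil, tiz)
zap  (by R10: dax)
jom  (by R4: zap)
fub  (by R9: jom, pia)
vim  (by R15: fub)
tay  (by R22: vim)
mig  (by R21: tay, dil)
vex  (by R19: mig, foo)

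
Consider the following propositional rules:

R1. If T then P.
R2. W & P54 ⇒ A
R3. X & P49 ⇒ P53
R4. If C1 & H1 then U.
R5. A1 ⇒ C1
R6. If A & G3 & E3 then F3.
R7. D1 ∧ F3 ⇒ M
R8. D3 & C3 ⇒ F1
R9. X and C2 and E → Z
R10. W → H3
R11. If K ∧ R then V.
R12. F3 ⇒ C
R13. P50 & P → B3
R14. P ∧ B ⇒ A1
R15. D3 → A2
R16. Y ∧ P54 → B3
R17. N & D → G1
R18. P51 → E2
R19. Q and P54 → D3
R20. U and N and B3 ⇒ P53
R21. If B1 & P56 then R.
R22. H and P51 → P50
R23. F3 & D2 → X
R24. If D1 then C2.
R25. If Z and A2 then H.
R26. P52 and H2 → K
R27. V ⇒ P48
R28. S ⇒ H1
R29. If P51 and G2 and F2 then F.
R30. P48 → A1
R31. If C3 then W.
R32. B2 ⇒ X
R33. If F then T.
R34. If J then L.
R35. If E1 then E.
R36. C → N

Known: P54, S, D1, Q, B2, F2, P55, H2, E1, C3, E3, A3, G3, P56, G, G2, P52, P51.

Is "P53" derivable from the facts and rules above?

Forward chaining from the given facts derives: E2, D3, C2, K, H1, F, W, X, T, E, P, A, F3, M, F1, Z, H3, C, A2, H, N, P50, B3.
Rules concluding P53: R3 needs P49; R20 needs U — none of these are established.

No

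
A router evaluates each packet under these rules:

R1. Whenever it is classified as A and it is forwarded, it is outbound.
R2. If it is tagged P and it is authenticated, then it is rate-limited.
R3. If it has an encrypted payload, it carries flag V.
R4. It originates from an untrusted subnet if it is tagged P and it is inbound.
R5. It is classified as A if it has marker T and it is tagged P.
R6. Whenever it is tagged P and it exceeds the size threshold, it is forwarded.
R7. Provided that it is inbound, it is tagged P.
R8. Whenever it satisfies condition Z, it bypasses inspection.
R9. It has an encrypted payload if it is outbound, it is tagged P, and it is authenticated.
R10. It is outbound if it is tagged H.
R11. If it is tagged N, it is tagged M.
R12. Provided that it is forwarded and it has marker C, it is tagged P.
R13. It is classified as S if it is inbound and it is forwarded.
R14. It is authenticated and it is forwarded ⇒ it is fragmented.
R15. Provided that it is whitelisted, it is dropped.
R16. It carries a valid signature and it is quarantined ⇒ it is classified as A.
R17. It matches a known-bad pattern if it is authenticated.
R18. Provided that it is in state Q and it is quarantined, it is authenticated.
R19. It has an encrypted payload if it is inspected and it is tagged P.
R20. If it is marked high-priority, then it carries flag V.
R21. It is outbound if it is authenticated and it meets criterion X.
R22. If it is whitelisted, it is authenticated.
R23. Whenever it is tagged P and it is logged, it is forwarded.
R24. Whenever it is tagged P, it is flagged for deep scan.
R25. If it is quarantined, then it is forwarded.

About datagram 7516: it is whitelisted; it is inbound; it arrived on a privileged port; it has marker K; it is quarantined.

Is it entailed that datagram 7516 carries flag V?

No

Forward chaining from the given facts derives: is tagged P, is dropped, is authenticated, is flagged for deep scan, is forwarded, is rate-limited, originates from an untrusted subnet, is classified as S, is fragmented, matches a known-bad pattern.
Rules concluding "it carries flag V": R3 needs "it has an encrypted payload"; R20 needs "it is marked high-priority" — none of these are established.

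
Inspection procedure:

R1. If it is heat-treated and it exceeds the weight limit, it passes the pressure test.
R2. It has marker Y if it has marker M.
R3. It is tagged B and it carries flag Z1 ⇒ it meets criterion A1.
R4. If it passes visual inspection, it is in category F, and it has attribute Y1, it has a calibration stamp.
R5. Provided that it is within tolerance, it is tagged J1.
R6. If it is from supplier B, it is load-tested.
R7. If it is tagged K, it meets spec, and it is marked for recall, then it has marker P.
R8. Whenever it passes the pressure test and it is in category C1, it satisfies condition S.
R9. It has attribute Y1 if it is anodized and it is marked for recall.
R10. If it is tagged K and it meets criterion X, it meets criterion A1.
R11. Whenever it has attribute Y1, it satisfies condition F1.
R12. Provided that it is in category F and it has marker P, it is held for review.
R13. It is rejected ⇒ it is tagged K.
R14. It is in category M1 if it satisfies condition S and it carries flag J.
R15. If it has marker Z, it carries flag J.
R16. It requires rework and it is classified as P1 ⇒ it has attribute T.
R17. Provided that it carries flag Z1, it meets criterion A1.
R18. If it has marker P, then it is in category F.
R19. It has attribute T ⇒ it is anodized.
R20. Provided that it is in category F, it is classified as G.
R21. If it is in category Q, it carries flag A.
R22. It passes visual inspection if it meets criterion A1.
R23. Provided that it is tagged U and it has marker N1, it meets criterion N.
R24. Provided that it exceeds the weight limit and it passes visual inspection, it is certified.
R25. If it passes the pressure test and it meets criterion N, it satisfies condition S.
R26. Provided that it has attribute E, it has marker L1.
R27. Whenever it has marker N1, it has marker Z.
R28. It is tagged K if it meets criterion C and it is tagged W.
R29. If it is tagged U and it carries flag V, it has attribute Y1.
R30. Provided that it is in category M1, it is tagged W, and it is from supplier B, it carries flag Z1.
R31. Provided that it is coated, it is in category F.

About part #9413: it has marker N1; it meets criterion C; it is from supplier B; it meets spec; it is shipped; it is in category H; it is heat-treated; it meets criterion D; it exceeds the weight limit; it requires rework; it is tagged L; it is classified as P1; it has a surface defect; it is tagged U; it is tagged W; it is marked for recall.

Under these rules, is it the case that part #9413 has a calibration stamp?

By R1 (it is heat-treated, it exceeds the weight limit): it passes the pressure test.
By R16 (it requires rework, it is classified as P1): it has attribute T.
By R19 (it has attribute T): it is anodized.
By R23 (it is tagged U, it has marker N1): it meets criterion N.
By R25 (it passes the pressure test, it meets criterion N): it satisfies condition S.
By R27 (it has marker N1): it has marker Z.
By R28 (it meets criterion C, it is tagged W): it is tagged K.
By R7 (it is tagged K, it meets spec, it is marked for recall): it has marker P.
By R9 (it is anodized, it is marked for recall): it has attribute Y1.
By R15 (it has marker Z): it carries flag J.
By R18 (it has marker P): it is in category F.
By R14 (it satisfies condition S, it carries flag J): it is in category M1.
By R30 (it is in category M1, it is tagged W, it is from supplier B): it carries flag Z1.
By R17 (it carries flag Z1): it meets criterion A1.
By R22 (it meets criterion A1): it passes visual inspection.
By R4 (it passes visual inspection, it is in category F, it has attribute Y1): it has a calibration stamp.

Yes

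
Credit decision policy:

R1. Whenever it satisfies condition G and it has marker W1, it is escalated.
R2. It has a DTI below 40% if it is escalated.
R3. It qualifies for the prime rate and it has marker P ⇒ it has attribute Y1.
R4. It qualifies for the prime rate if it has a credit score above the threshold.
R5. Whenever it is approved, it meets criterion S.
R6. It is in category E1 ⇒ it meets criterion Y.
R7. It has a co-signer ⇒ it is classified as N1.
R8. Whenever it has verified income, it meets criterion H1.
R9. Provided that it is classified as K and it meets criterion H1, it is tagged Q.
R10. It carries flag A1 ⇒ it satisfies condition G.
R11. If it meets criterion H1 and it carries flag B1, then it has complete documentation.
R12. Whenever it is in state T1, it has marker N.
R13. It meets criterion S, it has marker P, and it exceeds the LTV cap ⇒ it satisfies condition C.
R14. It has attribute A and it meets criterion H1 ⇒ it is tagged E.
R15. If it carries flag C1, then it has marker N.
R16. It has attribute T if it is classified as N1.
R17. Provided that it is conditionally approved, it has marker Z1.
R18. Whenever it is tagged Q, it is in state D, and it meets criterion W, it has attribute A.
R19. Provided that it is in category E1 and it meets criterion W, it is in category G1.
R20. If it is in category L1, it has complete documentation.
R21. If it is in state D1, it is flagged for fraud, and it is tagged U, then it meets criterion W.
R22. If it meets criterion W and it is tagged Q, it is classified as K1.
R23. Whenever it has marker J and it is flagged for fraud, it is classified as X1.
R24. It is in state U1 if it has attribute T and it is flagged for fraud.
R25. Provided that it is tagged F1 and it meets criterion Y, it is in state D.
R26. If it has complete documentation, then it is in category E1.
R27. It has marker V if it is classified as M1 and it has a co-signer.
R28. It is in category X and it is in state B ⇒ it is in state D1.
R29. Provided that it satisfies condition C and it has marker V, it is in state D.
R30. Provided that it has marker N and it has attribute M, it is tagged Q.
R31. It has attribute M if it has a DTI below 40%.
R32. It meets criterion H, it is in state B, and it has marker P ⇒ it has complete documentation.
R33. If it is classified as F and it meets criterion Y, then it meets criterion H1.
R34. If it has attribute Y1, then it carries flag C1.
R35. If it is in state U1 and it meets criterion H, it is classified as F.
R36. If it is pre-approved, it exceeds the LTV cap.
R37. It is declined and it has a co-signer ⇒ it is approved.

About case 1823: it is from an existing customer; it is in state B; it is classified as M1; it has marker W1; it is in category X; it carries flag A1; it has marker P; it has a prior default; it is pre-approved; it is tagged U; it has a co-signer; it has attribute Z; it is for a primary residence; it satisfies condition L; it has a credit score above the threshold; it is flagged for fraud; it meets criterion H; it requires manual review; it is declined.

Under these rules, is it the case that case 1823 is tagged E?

By R4 (it has a credit score above the threshold): it qualifies for the prime rate.
By R7 (it has a co-signer): it is classified as N1.
By R10 (it carries flag A1): it satisfies condition G.
By R16 (it is classified as N1): it has attribute T.
By R24 (it has attribute T, it is flagged for fraud): it is in state U1.
By R27 (it is classified as M1, it has a co-signer): it has marker V.
By R28 (it is in category X, it is in state B): it is in state D1.
By R32 (it meets criterion H, it is in state B, it has marker P): it has complete documentation.
By R35 (it is in state U1, it meets criterion H): it is classified as F.
By R36 (it is pre-approved): it exceeds the LTV cap.
By R37 (it is declined, it has a co-signer): it is approved.
By R1 (it satisfies condition G, it has marker W1): it is escalated.
By R2 (it is escalated): it has a DTI below 40%.
By R3 (it qualifies for the prime rate, it has marker P): it has attribute Y1.
By R5 (it is approved): it meets criterion S.
By R13 (it meets criterion S, it has marker P, it exceeds the LTV cap): it satisfies condition C.
By R21 (it is in state D1, it is flagged for fraud, it is tagged U): it meets criterion W.
By R26 (it has complete documentation): it is in category E1.
By R29 (it satisfies condition C, it has marker V): it is in state D.
By R31 (it has a DTI below 40%): it has attribute M.
By R34 (it has attribute Y1): it carries flag C1.
By R6 (it is in category E1): it meets criterion Y.
By R15 (it carries flag C1): it has marker N.
By R30 (it has marker N, it has attribute M): it is tagged Q.
By R33 (it is classified as F, it meets criterion Y): it meets criterion H1.
By R18 (it is tagged Q, it is in state D, it meets criterion W): it has attribute A.
By R14 (it has attribute A, it meets criterion H1): it is tagged E.

Yes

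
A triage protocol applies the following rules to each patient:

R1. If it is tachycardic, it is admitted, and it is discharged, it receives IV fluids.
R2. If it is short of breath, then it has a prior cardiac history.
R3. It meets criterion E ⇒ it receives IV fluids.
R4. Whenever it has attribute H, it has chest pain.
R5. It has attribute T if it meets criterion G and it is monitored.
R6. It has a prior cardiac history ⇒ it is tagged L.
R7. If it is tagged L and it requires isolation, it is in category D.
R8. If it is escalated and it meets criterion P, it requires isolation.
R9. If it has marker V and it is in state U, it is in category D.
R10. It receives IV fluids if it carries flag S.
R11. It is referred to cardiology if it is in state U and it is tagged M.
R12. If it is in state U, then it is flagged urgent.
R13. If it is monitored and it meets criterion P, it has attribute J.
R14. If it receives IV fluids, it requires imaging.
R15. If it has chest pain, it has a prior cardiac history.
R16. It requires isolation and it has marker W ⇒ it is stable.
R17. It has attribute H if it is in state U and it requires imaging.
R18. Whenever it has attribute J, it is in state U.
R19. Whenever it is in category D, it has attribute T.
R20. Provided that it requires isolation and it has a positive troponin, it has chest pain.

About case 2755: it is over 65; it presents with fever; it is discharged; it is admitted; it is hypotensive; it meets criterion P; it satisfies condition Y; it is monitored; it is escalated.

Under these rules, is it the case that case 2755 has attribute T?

Forward chaining from the given facts derives: requires isolation, has attribute J, is in state U, is flagged urgent.
Rules concluding "it has attribute T": R5 needs "it meets criterion G"; R19 needs "it is in category D" — none of these are established.

No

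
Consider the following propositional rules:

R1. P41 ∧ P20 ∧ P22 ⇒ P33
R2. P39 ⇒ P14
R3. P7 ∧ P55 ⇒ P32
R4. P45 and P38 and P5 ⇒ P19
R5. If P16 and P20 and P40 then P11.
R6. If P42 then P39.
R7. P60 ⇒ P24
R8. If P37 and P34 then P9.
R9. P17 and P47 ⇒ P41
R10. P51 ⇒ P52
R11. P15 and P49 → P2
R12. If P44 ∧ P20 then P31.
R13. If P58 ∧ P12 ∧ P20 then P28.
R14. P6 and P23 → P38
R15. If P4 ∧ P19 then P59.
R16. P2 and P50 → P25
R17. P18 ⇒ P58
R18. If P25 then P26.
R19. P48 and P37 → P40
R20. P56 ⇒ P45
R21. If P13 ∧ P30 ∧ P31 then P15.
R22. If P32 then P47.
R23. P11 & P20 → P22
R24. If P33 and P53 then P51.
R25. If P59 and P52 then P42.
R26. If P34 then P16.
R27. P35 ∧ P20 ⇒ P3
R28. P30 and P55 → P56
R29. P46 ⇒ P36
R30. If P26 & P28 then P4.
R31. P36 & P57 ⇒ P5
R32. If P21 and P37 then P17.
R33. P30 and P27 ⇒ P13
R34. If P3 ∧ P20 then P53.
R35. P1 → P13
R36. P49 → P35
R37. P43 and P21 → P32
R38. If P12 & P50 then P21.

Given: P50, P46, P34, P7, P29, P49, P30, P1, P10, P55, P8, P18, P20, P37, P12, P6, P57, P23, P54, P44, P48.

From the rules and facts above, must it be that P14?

Yes

P32  (by R3: P7, P55)
P31  (by R12: P44, P20)
P38  (by R14: P6, P23)
P58  (by R17: P18)
P40  (by R19: P48, P37)
P47  (by R22: P32)
P16  (by R26: P34)
P56  (by R28: P30, P55)
P36  (by R29: P46)
P5  (by R31: P36, P57)
P13  (by R35: P1)
P35  (by R36: P49)
P21  (by R38: P12, P50)
P11  (by R5: P16, P20, P40)
P28  (by R13: P58, P12, P20)
P45  (by R20: P56)
P15  (by R21: P13, P30, P31)
P22  (by R23: P11, P20)
P3  (by R27: P35, P20)
P17  (by R32: P21, P37)
P53  (by R34: P3, P20)
P19  (by R4: P45, P38, P5)
P41  (by R9: P17, P47)
P2  (by R11: P15, P49)
P25  (by R16: P2, P50)
P26  (by R18: P25)
P4  (by R30: P26, P28)
P33  (by R1: P41, P20, P22)
P59  (by R15: P4, P19)
P51  (by R24: P33, P53)
P52  (by R10: P51)
P42  (by R25: P59, P52)
P39  (by R6: P42)
P14  (by R2: P39)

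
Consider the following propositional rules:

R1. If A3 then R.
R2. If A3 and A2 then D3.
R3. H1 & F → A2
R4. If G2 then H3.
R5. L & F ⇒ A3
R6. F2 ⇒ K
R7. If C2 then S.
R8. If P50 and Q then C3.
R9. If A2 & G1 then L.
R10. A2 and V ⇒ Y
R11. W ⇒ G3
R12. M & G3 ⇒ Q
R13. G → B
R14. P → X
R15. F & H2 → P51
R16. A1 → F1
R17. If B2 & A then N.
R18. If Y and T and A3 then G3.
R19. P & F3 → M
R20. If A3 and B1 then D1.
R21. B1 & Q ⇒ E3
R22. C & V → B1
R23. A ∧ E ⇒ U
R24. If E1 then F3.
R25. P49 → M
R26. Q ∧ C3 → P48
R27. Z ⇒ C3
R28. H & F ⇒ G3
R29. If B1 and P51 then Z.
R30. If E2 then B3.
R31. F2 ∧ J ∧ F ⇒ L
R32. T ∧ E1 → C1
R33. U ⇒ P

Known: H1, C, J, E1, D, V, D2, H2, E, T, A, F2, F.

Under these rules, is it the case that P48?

A2  (by R3: H1, F)
Y  (by R10: A2, V)
P51  (by R15: F, H2)
B1  (by R22: C, V)
U  (by R23: A, E)
F3  (by R24: E1)
Z  (by R29: B1, P51)
L  (by R31: F2, J, F)
P  (by R33: U)
A3  (by R5: L, F)
G3  (by R18: Y, T, A3)
M  (by R19: P, F3)
C3  (by R27: Z)
Q  (by R12: M, G3)
P48  (by R26: Q, C3)

Yes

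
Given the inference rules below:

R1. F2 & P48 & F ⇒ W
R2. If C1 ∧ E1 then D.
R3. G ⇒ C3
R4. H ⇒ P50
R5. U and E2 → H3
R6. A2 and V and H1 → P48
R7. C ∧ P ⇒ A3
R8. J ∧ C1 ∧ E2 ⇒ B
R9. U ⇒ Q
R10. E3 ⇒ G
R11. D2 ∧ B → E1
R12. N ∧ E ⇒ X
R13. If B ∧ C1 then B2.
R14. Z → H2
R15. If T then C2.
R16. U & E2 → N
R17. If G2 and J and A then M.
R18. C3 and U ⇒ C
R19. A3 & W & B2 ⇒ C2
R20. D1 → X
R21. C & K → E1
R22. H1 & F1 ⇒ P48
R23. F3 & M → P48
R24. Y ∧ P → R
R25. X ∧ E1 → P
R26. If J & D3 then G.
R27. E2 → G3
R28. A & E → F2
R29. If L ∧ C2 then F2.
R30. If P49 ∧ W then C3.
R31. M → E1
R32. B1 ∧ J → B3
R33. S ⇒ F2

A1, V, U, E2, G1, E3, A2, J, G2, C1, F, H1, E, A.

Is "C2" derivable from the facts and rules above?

Yes

P48  (by R6: A2, V, H1)
B  (by R8: J, C1, E2)
G  (by R10: E3)
B2  (by R13: B, C1)
N  (by R16: U, E2)
M  (by R17: G2, J, A)
F2  (by R28: A, E)
E1  (by R31: M)
W  (by R1: F2, P48, F)
C3  (by R3: G)
X  (by R12: N, E)
C  (by R18: C3, U)
P  (by R25: X, E1)
A3  (by R7: C, P)
C2  (by R19: A3, W, B2)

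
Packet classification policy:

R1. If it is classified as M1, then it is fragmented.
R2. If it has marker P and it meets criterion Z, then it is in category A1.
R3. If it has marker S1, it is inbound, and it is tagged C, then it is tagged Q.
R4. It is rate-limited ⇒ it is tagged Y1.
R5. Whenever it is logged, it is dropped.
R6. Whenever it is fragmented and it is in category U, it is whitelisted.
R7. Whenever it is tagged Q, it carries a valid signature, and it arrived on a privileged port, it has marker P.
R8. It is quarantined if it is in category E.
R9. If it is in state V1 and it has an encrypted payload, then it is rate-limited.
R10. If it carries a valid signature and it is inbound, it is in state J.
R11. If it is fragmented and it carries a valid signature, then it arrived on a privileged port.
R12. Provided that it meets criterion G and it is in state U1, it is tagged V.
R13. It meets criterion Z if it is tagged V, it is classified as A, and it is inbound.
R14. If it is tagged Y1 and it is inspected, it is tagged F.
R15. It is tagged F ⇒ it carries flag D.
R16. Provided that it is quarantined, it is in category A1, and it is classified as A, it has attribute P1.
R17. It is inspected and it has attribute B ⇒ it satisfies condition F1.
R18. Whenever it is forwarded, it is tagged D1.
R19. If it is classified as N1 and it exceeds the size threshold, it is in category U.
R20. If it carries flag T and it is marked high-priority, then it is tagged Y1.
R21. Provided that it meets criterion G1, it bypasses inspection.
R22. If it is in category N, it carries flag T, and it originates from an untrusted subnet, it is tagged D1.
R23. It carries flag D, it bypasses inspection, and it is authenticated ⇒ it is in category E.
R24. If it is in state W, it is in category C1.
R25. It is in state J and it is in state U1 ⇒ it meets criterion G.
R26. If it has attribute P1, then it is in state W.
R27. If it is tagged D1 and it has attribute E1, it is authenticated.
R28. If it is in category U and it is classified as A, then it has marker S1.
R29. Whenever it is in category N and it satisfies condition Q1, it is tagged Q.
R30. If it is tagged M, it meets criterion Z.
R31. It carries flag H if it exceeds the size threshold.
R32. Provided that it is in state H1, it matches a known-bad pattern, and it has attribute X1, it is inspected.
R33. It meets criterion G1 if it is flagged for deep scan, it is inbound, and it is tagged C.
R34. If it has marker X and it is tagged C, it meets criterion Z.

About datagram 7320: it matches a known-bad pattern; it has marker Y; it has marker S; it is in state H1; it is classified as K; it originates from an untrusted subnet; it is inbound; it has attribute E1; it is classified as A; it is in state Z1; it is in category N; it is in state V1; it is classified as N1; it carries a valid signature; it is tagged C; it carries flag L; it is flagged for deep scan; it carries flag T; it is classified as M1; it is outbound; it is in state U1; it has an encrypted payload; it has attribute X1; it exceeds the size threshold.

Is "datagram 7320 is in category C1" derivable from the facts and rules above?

By R1 (it is classified as M1): it is fragmented.
By R9 (it is in state V1, it has an encrypted payload): it is rate-limited.
By R10 (it carries a valid signature, it is inbound): it is in state J.
By R11 (it is fragmented, it carries a valid signature): it arrived on a privileged port.
By R19 (it is classified as N1, it exceeds the size threshold): it is in category U.
By R22 (it is in category N, it carries flag T, it originates from an untrusted subnet): it is tagged D1.
By R25 (it is in state J, it is in state U1): it meets criterion G.
By R27 (it is tagged D1, it has attribute E1): it is authenticated.
By R28 (it is in category U, it is classified as A): it has marker S1.
By R32 (it is in state H1, it matches a known-bad pattern, it has attribute X1): it is inspected.
By R33 (it is flagged for deep scan, it is inbound, it is tagged C): it meets criterion G1.
By R3 (it has marker S1, it is inbound, it is tagged C): it is tagged Q.
By R4 (it is rate-limited): it is tagged Y1.
By R7 (it is tagged Q, it carries a valid signature, it arrived on a privileged port): it has marker P.
By R12 (it meets criterion G, it is in state U1): it is tagged V.
By R13 (it is tagged V, it is classified as A, it is inbound): it meets criterion Z.
By R14 (it is tagged Y1, it is inspected): it is tagged F.
By R15 (it is tagged F): it carries flag D.
By R21 (it meets criterion G1): it bypasses inspection.
By R23 (it carries flag D, it bypasses inspection, it is authenticated): it is in category E.
By R2 (it has marker P, it meets criterion Z): it is in category A1.
By R8 (it is in category E): it is quarantined.
By R16 (it is quarantined, it is in category A1, it is classified as A): it has attribute P1.
By R26 (it has attribute P1): it is in state W.
By R24 (it is in state W): it is in category C1.

Yes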